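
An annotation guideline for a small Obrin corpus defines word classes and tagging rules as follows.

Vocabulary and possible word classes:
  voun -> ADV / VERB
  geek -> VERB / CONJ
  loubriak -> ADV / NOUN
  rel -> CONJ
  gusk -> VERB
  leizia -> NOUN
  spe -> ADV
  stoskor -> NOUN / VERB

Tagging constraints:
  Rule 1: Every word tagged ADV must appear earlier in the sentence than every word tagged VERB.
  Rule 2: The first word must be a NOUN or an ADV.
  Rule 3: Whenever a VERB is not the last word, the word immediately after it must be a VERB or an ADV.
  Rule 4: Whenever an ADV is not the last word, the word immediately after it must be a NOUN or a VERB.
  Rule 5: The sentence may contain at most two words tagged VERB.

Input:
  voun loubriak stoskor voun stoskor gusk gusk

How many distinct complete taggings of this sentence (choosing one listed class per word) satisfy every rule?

1

Candidates per position — 1:voun {ADV,VERB}; 2:loubriak {ADV,NOUN}; 3:stoskor {NOUN,VERB}; 4:voun {ADV,VERB}; 5:stoskor {NOUN,VERB}; 6:gusk {VERB}; 7:gusk {VERB}.
There are 32 candidate sequences in total.
The sequences that satisfy every rule: ADV NOUN NOUN ADV NOUN VERB VERB.
Count = 1.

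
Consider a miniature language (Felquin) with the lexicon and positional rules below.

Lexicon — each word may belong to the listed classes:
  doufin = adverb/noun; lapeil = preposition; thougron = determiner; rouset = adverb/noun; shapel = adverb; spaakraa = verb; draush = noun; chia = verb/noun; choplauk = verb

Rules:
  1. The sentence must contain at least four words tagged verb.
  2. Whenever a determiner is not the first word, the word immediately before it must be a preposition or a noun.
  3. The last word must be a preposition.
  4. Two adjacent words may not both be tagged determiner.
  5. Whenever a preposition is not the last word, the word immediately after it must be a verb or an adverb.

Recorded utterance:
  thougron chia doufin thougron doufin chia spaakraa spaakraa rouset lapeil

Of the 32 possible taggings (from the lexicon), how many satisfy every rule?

Candidates per position — 1:thougron {determiner}; 2:chia {verb,noun}; 3:doufin {adverb,noun}; 4:thougron {determiner}; 5:doufin {adverb,noun}; 6:chia {verb,noun}; 7:spaakraa {verb}; 8:spaakraa {verb}; 9:rouset {adverb,noun}; 10:lapeil {preposition}.
There are 32 candidate sequences in total.
The sequences that satisfy every rule: determiner verb noun determiner adverb verb verb verb adverb preposition; determiner verb noun determiner adverb verb verb verb noun preposition; determiner verb noun determiner noun verb verb verb adverb preposition; determiner verb noun determiner noun verb verb verb noun preposition.
Count = 4.

4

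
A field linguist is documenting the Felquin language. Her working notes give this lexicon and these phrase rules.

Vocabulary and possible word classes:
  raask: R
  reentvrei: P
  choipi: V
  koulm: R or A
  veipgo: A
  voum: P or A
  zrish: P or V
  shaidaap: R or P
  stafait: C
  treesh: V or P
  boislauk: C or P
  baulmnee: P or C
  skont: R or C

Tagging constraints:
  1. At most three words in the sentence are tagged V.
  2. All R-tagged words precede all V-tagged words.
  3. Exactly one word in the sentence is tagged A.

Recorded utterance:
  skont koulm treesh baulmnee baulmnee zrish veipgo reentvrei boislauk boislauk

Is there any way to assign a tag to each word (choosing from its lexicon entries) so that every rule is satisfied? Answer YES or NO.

YES

Candidates per position — 1:skont {R,C}; 2:koulm {R,A}; 3:treesh {V,P}; 4:baulmnee {P,C}; 5:baulmnee {P,C}; 6:zrish {P,V}; 7:veipgo {A}; 8:reentvrei {P}; 9:boislauk {C,P}; 10:boislauk {C,P}.
One satisfying assignment: C R V C P V A P C P.
Checking: rule 1 holds; rule 2 holds; rule 3 holds.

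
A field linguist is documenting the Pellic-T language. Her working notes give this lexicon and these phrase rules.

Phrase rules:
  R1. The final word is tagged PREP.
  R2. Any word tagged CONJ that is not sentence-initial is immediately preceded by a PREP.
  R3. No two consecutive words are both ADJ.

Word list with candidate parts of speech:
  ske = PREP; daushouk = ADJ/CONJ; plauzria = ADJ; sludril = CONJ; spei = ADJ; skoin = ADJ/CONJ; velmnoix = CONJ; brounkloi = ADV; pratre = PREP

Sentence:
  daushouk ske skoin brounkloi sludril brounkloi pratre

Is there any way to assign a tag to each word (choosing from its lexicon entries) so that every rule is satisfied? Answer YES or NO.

NO

Candidates per position — 1:daushouk {ADJ,CONJ}; 2:ske {PREP}; 3:skoin {ADJ,CONJ}; 4:brounkloi {ADV}; 5:sludril {CONJ}; 6:brounkloi {ADV}; 7:pratre {PREP}.
Rule 2 cannot be satisfied by any choice of tags from the lexicon.
So there is no consistent tagging.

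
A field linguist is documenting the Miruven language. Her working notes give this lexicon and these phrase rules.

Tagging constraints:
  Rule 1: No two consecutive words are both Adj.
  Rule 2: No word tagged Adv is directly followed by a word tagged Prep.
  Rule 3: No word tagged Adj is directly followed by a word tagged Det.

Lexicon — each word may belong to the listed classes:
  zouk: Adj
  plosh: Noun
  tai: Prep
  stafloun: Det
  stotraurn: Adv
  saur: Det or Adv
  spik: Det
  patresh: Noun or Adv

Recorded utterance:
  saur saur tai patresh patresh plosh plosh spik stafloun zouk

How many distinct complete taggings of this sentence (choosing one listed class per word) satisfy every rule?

Candidates per position — 1:saur {Det,Adv}; 2:saur {Det,Adv}; 3:tai {Prep}; 4:patresh {Noun,Adv}; 5:patresh {Noun,Adv}; 6:plosh {Noun}; 7:plosh {Noun}; 8:spik {Det}; 9:stafloun {Det}; 10:zouk {Adj}.
There are 16 candidate sequences in total.
Checking each against the rules leaves 8 sequences.
Count = 8.

8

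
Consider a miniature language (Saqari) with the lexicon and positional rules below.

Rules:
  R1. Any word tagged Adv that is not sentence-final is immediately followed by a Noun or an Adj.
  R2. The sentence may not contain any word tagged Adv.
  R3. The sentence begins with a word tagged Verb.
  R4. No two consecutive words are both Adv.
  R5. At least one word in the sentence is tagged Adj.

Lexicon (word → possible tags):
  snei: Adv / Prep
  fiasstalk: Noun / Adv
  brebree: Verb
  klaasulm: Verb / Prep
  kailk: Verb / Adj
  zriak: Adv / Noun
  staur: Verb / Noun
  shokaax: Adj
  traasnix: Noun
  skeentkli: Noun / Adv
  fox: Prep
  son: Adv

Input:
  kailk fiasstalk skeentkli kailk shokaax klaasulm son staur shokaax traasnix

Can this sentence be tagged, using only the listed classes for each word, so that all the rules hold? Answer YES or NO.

NO

Candidates per position — 1:kailk {Verb,Adj}; 2:fiasstalk {Noun,Adv}; 3:skeentkli {Noun,Adv}; 4:kailk {Verb,Adj}; 5:shokaax {Adj}; 6:klaasulm {Verb,Prep}; 7:son {Adv}; 8:staur {Verb,Noun}; 9:shokaax {Adj}; 10:traasnix {Noun}.
Rule 2 cannot be satisfied by any choice of tags from the lexicon.
So there is no consistent tagging.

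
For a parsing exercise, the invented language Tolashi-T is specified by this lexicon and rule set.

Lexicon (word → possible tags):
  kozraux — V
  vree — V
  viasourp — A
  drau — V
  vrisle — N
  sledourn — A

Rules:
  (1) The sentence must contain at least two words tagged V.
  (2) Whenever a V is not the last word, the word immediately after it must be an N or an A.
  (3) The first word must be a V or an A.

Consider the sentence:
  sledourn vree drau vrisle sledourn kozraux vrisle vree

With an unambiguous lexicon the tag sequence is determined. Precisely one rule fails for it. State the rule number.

2

Fixed tagging: A V V N A V N V.
Checking each rule: R1 ✓, R2 ✗, R3 ✓.
Only rule 2 fails.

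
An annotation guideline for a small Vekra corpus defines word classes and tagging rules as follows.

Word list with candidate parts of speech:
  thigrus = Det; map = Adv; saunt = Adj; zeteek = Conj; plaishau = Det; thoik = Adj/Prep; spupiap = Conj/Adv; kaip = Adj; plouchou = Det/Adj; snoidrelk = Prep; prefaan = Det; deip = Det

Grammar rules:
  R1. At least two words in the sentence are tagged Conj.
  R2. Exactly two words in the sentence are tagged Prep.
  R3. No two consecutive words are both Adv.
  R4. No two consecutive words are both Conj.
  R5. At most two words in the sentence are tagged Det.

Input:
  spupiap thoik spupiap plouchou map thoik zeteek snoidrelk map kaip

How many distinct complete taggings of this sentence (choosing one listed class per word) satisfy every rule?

Candidates per position — 1:spupiap {Conj,Adv}; 2:thoik {Adj,Prep}; 3:spupiap {Conj,Adv}; 4:plouchou {Det,Adj}; 5:map {Adv}; 6:thoik {Adj,Prep}; 7:zeteek {Conj}; 8:snoidrelk {Prep}; 9:map {Adv}; 10:kaip {Adj}.
There are 32 candidate sequences in total.
Checking each against the rules leaves 12 sequences.
Count = 12.

12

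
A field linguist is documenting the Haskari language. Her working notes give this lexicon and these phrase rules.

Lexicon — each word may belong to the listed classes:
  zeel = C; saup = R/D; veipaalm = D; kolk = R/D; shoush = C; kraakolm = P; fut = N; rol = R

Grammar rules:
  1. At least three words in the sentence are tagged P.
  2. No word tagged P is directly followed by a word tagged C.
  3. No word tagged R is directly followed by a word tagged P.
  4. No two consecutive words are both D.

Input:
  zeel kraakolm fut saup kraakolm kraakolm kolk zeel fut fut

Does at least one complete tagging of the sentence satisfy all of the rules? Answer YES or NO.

Candidates per position — 1:zeel {C}; 2:kraakolm {P}; 3:fut {N}; 4:saup {R,D}; 5:kraakolm {P}; 6:kraakolm {P}; 7:kolk {R,D}; 8:zeel {C}; 9:fut {N}; 10:fut {N}.
One satisfying assignment: C P N D P P R C N N.
Check: rule 1 satisfied; rule 2 satisfied; rule 3 satisfied; rule 4 satisfied.

YES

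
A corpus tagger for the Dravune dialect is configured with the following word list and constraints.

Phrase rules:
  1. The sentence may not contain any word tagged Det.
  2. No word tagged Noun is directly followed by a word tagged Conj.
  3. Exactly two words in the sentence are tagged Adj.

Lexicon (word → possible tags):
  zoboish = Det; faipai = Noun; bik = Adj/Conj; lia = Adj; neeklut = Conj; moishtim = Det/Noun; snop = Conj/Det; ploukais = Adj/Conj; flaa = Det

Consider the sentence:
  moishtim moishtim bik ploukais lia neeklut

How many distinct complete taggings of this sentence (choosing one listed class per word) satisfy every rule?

1

Candidates per position — 1:moishtim {Det,Noun}; 2:moishtim {Det,Noun}; 3:bik {Adj,Conj}; 4:ploukais {Adj,Conj}; 5:lia {Adj}; 6:neeklut {Conj}.
There are 16 candidate sequences in total.
The sequences that satisfy every rule: Noun Noun Adj Conj Adj Conj.
Count = 1.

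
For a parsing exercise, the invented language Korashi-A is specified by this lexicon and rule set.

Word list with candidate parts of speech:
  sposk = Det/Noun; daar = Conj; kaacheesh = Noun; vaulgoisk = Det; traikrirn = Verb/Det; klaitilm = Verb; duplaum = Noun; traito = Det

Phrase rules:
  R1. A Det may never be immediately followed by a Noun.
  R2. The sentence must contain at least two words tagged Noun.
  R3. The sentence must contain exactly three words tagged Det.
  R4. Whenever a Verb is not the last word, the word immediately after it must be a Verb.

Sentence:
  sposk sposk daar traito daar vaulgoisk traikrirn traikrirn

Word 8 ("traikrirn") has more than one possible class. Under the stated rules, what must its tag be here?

Verb

Candidates per position — 1:sposk {Det,Noun}; 2:sposk {Det,Noun}; 3:daar {Conj}; 4:traito {Det}; 5:daar {Conj}; 6:vaulgoisk {Det}; 7:traikrirn {Verb,Det}; 8:traikrirn {Verb,Det}.
Word 1 cannot be Det — rule 2 would then fail for every completion. It is Noun.
Word 2 cannot be Det — rule 2 would then fail for every completion. It is Noun.
Position 8: the remaining choice is settled jointly with positions 7 — only Verb at position 8 is part of a tagging that satisfies every rule.
So the tagging must be: Noun Noun Conj Det Conj Det Det Verb.
Check: rule 1 holds; rule 2 holds; rule 3 holds; rule 4 holds.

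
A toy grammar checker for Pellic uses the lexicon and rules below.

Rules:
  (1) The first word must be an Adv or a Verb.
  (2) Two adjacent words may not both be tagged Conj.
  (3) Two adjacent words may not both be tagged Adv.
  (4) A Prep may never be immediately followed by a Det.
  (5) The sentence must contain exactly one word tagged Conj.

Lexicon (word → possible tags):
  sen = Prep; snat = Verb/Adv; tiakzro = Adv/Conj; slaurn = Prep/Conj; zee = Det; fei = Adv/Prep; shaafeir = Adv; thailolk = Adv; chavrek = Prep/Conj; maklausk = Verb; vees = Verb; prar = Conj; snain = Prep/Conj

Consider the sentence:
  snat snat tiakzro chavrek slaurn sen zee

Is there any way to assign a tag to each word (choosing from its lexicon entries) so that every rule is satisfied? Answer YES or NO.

Candidates per position — 1:snat {Verb,Adv}; 2:snat {Verb,Adv}; 3:tiakzro {Adv,Conj}; 4:chavrek {Prep,Conj}; 5:slaurn {Prep,Conj}; 6:sen {Prep}; 7:zee {Det}.
Rule 4 cannot be satisfied by any choice of tags from the lexicon.
So there is no consistent tagging.

NO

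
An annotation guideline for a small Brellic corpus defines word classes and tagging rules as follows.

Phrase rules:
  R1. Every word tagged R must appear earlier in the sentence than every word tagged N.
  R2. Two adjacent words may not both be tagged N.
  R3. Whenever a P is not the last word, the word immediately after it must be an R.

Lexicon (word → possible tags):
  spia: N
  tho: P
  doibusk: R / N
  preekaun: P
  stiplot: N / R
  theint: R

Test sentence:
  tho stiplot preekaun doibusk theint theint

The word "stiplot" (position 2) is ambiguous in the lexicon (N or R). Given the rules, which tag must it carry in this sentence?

R

Candidates per position — 1:tho {P}; 2:stiplot {N,R}; 3:preekaun {P}; 4:doibusk {R,N}; 5:theint {R}; 6:theint {R}.
Position 2: N is ruled out by rule 1; that leaves R.
Position 4: N is ruled out by rule 1; that leaves R.
The unique satisfying tagging is: P R P R R R.
Checking: rule 1 ✓; rule 2 ✓; rule 3 ✓.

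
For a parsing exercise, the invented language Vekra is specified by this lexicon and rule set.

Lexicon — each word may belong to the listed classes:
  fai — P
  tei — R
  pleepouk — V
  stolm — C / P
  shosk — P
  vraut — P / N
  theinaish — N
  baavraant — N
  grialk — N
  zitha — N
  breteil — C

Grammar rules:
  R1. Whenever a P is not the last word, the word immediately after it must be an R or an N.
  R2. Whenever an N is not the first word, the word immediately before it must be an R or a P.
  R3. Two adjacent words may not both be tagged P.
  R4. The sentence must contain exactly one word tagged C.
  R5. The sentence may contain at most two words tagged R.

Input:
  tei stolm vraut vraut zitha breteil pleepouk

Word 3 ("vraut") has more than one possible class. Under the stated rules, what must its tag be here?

Candidates per position — 1:tei {R}; 2:stolm {C,P}; 3:vraut {P,N}; 4:vraut {P,N}; 5:zitha {N}; 6:breteil {C}; 7:pleepouk {V}.
If word 2 were C, no tagging could satisfy rule 4; so word 2 is P.
If word 3 were P, no tagging could satisfy rule 1; so word 3 is N.
If word 4 were N, no tagging could satisfy rule 2; so word 4 is P.
The unique satisfying tagging is: R P N P N C V.
Checking: rule 1 satisfied; rule 2 satisfied; rule 3 satisfied; rule 4 satisfied; rule 5 satisfied.

N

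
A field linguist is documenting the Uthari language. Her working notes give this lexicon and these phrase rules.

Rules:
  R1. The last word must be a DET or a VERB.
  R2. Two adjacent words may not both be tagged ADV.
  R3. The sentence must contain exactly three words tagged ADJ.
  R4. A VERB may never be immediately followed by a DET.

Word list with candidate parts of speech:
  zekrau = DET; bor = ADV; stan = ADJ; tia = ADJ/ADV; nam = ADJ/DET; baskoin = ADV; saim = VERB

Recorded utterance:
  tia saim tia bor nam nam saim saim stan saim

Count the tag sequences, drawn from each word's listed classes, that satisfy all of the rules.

Candidates per position — 1:tia {ADJ,ADV}; 2:saim {VERB}; 3:tia {ADJ,ADV}; 4:bor {ADV}; 5:nam {ADJ,DET}; 6:nam {ADJ,DET}; 7:saim {VERB}; 8:saim {VERB}; 9:stan {ADJ}; 10:saim {VERB}.
There are 16 candidate sequences in total.
The sequences that satisfy every rule: ADJ VERB ADJ ADV DET DET VERB VERB ADJ VERB; ADV VERB ADJ ADV ADJ DET VERB VERB ADJ VERB; ADV VERB ADJ ADV DET ADJ VERB VERB ADJ VERB.
Count = 3.

3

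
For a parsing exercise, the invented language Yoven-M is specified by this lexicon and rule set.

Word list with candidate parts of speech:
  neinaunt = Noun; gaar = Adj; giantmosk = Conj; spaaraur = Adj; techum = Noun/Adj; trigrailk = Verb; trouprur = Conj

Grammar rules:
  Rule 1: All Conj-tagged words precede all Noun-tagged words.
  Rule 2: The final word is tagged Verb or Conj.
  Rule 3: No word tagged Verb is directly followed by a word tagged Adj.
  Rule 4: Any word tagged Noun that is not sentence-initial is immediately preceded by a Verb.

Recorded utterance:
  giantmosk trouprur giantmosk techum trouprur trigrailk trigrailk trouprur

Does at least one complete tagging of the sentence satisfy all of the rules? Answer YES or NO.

Candidates per position — 1:giantmosk {Conj}; 2:trouprur {Conj}; 3:giantmosk {Conj}; 4:techum {Noun,Adj}; 5:trouprur {Conj}; 6:trigrailk {Verb}; 7:trigrailk {Verb}; 8:trouprur {Conj}.
One satisfying assignment: Conj Conj Conj Adj Conj Verb Verb Conj.
Check: rule 1 holds; rule 2 holds; rule 3 holds; rule 4 holds.

YES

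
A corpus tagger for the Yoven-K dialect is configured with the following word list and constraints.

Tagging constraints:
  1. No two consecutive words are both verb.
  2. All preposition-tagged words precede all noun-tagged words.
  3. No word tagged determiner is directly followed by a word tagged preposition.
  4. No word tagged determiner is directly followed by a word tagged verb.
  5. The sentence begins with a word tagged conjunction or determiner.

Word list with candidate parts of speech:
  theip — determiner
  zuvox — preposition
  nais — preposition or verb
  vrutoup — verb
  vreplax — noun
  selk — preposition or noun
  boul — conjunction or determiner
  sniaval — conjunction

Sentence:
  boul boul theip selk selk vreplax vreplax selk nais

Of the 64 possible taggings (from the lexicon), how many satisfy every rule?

4

Candidates per position — 1:boul {conjunction,determiner}; 2:boul {conjunction,determiner}; 3:theip {determiner}; 4:selk {preposition,noun}; 5:selk {preposition,noun}; 6:vreplax {noun}; 7:vreplax {noun}; 8:selk {preposition,noun}; 9:nais {preposition,verb}.
There are 64 candidate sequences in total.
The sequences that satisfy every rule: conjunction conjunction determiner noun noun noun noun noun verb; conjunction determiner determiner noun noun noun noun noun verb; determiner conjunction determiner noun noun noun noun noun verb; determiner determiner determiner noun noun noun noun noun verb.
Count = 4.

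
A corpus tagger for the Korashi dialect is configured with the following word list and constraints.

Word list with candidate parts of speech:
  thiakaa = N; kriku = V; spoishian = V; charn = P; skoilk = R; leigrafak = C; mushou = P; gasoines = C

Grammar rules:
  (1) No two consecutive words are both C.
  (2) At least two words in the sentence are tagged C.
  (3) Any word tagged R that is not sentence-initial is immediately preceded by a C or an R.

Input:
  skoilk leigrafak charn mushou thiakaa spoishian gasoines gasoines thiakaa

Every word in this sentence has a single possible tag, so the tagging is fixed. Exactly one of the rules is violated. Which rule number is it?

1

Fixed tagging: R C P P N V C C N.
Applying the rules: R1 ✗, R2 ✓, R3 ✓.
Only rule 1 fails.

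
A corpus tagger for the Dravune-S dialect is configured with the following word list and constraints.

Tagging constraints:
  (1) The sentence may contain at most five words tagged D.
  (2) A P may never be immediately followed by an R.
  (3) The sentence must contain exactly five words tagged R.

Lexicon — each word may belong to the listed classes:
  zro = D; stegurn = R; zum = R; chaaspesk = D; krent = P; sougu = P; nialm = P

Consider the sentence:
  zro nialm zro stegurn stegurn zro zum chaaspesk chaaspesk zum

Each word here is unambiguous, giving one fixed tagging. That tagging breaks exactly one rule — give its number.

Fixed tagging: D P D R R D R D D R.
Checking each rule: R1 pass, R2 pass, R3 fail.
Only rule 3 fails.

3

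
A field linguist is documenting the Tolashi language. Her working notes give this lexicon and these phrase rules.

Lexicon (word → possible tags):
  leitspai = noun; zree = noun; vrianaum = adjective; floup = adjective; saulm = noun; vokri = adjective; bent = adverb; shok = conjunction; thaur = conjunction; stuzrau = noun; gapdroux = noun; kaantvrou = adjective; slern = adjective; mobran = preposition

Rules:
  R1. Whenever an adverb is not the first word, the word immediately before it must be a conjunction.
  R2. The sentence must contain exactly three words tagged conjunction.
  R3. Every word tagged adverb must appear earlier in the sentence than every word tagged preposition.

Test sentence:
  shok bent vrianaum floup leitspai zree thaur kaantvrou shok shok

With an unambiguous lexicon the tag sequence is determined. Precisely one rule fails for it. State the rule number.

2

Fixed tagging: conjunction adverb adjective adjective noun noun conjunction adjective conjunction conjunction.
Applying the rules: R1 ok, R2 fails, R3 ok.
Only rule 2 fails.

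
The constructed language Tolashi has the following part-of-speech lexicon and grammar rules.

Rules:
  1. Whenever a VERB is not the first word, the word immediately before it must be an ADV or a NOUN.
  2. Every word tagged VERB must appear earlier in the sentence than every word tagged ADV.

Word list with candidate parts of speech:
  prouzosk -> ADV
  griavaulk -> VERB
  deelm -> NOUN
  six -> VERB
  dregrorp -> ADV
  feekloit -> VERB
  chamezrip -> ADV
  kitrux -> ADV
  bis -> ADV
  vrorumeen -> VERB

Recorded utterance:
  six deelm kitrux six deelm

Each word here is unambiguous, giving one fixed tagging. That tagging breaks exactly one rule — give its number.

2

Fixed tagging: VERB NOUN ADV VERB NOUN.
Rule check: R1 ✓, R2 ✗.
Only rule 2 fails.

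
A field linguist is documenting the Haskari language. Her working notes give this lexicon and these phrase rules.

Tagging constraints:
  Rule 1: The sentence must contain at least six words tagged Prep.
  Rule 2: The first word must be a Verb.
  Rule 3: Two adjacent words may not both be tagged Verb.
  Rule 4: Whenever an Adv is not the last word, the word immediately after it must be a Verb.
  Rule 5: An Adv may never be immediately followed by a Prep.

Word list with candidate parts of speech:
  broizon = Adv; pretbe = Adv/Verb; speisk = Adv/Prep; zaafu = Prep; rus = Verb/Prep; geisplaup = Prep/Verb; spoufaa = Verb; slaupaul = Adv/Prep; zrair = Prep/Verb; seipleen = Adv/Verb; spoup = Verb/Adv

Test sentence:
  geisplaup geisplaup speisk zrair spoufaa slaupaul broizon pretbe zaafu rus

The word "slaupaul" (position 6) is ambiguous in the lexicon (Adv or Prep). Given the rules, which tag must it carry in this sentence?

Candidates per position — 1:geisplaup {Prep,Verb}; 2:geisplaup {Prep,Verb}; 3:speisk {Adv,Prep}; 4:zrair {Prep,Verb}; 5:spoufaa {Verb}; 6:slaupaul {Adv,Prep}; 7:broizon {Adv}; 8:pretbe {Adv,Verb}; 9:zaafu {Prep}; 10:rus {Verb,Prep}.
Word 1 cannot be Prep — rule 2 would then fail for every completion. It is Verb.
Word 2 cannot be Verb — rule 1 would then fail for every completion. It is Prep.
Word 3 cannot be Adv — rule 1 would then fail for every completion. It is Prep.
Word 4 cannot be Verb — rule 1 would then fail for every completion. It is Prep.
Word 6 cannot be Adv — rule 1 would then fail for every completion. It is Prep.
Word 8 cannot be Adv — rule 4 would then fail for every completion. It is Verb.
Word 10 cannot be Verb — rule 1 would then fail for every completion. It is Prep.
That leaves exactly one tagging: Verb Prep Prep Prep Verb Prep Adv Verb Prep Prep.
Rule-by-rule: rule 1 ok; rule 2 ok; rule 3 ok; rule 4 ok; rule 5 ok.

Prep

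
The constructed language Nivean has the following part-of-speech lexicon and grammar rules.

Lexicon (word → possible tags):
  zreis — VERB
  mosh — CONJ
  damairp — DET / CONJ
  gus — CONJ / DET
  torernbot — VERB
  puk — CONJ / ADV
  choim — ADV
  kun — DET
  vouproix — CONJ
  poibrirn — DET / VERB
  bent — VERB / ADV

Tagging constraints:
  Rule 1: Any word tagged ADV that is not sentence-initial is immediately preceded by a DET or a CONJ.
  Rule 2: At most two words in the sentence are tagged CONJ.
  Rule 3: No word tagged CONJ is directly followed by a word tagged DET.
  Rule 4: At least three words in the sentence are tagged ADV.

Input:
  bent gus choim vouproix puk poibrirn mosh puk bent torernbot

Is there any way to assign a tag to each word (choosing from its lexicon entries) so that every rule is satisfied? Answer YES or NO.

YES

Candidates per position — 1:bent {VERB,ADV}; 2:gus {CONJ,DET}; 3:choim {ADV}; 4:vouproix {CONJ}; 5:puk {CONJ,ADV}; 6:poibrirn {DET,VERB}; 7:mosh {CONJ}; 8:puk {CONJ,ADV}; 9:bent {VERB,ADV}; 10:torernbot {VERB}.
One satisfying assignment: VERB DET ADV CONJ ADV DET CONJ ADV VERB VERB.
Check: rule 1 holds; rule 2 holds; rule 3 holds; rule 4 holds.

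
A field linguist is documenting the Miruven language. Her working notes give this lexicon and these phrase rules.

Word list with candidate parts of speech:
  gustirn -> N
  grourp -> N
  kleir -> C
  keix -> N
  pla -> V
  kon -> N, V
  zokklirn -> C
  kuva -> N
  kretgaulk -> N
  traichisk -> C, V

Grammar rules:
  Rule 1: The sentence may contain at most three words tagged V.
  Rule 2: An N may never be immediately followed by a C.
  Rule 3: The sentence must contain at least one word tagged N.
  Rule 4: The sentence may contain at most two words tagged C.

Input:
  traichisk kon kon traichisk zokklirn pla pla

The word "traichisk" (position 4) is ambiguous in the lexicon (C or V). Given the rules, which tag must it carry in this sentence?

Candidates per position — 1:traichisk {C,V}; 2:kon {N,V}; 3:kon {N,V}; 4:traichisk {C,V}; 5:zokklirn {C}; 6:pla {V}; 7:pla {V}.
Position 4: the remaining choice is settled jointly with positions 1, 2, 3 — only V at position 4 is part of a tagging that satisfies every rule.
So the tagging must be: C N N V C V V.
Verifying each rule — rule 1 satisfied; rule 2 satisfied; rule 3 satisfied; rule 4 satisfied.

V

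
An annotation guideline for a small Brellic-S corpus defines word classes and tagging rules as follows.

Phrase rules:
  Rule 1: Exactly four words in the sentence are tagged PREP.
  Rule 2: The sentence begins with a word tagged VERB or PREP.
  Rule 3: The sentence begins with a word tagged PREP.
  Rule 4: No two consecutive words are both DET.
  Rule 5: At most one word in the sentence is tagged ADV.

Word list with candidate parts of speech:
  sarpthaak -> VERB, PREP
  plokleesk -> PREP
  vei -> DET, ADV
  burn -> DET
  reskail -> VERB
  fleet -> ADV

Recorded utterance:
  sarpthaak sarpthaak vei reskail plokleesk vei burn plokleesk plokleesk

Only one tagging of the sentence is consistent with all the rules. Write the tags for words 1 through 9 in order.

Candidates per position — 1:sarpthaak {VERB,PREP}; 2:sarpthaak {VERB,PREP}; 3:vei {DET,ADV}; 4:reskail {VERB}; 5:plokleesk {PREP}; 6:vei {DET,ADV}; 7:burn {DET}; 8:plokleesk {PREP}; 9:plokleesk {PREP}.
Word 1 cannot be VERB — rule 3 would then fail for every completion. It is PREP.
Word 2 cannot be PREP — rule 1 would then fail for every completion. It is VERB.
Word 6 cannot be DET — rule 4 would then fail for every completion. It is ADV.
Word 3 cannot be ADV — rule 5 would then fail for every completion. It is DET.
The only consistent sequence is: PREP VERB DET VERB PREP ADV DET PREP PREP.
Checking: rule 1 satisfied; rule 2 satisfied; rule 3 satisfied; rule 4 satisfied; rule 5 satisfied.

PREP VERB DET VERB PREP ADV DET PREP PREP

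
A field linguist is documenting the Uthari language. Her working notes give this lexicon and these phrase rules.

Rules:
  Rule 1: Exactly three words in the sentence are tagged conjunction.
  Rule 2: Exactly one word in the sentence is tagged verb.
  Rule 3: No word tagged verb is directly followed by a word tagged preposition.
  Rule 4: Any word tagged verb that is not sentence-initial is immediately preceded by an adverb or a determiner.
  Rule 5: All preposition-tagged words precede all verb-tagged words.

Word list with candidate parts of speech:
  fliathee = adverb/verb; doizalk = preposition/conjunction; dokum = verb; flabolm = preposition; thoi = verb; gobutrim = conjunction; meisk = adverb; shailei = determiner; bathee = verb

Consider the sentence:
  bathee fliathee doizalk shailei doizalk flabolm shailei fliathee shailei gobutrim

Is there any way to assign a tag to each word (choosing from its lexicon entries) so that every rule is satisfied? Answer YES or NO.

NO

Candidates per position — 1:bathee {verb}; 2:fliathee {adverb,verb}; 3:doizalk {preposition,conjunction}; 4:shailei {determiner}; 5:doizalk {preposition,conjunction}; 6:flabolm {preposition}; 7:shailei {determiner}; 8:fliathee {adverb,verb}; 9:shailei {determiner}; 10:gobutrim {conjunction}.
Rule 5 cannot be satisfied by any choice of tags from the lexicon.
So there is no consistent tagging.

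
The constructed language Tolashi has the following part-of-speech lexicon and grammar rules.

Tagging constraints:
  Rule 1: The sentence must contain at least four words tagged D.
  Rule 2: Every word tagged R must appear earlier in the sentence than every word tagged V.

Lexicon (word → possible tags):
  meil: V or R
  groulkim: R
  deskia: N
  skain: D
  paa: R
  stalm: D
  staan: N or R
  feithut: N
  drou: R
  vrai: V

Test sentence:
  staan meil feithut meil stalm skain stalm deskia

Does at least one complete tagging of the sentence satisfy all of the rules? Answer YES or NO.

NO

Candidates per position — 1:staan {N,R}; 2:meil {V,R}; 3:feithut {N}; 4:meil {V,R}; 5:stalm {D}; 6:skain {D}; 7:stalm {D}; 8:deskia {N}.
Rule 1 cannot be satisfied by any choice of tags from the lexicon.
So there is no consistent tagging.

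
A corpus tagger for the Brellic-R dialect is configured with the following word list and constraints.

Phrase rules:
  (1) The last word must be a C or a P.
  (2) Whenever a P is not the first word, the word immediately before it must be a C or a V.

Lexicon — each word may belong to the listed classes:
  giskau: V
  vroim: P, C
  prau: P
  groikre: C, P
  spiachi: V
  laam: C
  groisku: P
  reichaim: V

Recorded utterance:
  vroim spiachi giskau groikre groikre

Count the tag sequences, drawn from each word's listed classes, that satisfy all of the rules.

Candidates per position — 1:vroim {P,C}; 2:spiachi {V}; 3:giskau {V}; 4:groikre {C,P}; 5:groikre {C,P}.
There are 8 candidate sequences in total.
Checking each against the rules leaves 6 sequences.
Count = 6.

6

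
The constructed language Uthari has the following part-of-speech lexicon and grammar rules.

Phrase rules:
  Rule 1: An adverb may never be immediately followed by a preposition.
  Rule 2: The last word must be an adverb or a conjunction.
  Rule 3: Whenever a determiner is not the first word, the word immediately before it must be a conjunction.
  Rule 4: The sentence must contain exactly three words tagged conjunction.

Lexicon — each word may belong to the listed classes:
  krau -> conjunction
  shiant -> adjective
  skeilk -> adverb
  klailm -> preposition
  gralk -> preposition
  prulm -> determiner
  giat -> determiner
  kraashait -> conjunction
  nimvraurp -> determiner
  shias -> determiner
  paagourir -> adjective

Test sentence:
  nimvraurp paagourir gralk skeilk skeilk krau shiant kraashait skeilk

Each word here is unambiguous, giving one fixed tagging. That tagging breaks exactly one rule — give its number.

4

Fixed tagging: determiner adjective preposition adverb adverb conjunction adjective conjunction adverb.
Applying the rules: R1 ✓, R2 ✓, R3 ✓, R4 ✗.
Only rule 4 fails.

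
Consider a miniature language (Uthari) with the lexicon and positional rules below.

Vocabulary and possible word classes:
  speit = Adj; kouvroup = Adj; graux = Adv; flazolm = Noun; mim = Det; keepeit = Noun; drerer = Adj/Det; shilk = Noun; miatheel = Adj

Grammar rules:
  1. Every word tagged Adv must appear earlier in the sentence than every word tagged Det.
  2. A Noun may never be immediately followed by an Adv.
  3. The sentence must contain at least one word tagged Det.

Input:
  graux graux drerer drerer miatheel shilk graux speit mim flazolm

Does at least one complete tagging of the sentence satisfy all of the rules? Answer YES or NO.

Candidates per position — 1:graux {Adv}; 2:graux {Adv}; 3:drerer {Adj,Det}; 4:drerer {Adj,Det}; 5:miatheel {Adj}; 6:shilk {Noun}; 7:graux {Adv}; 8:speit {Adj}; 9:mim {Det}; 10:flazolm {Noun}.
Rule 2 cannot be satisfied by any choice of tags from the lexicon.
So there is no consistent tagging.

NO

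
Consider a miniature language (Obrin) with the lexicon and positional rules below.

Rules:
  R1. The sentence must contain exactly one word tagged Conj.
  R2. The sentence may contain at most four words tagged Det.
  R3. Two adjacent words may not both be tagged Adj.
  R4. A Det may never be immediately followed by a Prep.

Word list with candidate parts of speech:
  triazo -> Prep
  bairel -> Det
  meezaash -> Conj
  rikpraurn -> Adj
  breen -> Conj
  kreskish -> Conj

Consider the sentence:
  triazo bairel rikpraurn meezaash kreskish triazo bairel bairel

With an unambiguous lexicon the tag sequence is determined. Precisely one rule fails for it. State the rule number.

1

Fixed tagging: Prep Det Adj Conj Conj Prep Det Det.
Applying the rules: R1 fails, R2 ok, R3 ok, R4 ok.
Only rule 1 fails.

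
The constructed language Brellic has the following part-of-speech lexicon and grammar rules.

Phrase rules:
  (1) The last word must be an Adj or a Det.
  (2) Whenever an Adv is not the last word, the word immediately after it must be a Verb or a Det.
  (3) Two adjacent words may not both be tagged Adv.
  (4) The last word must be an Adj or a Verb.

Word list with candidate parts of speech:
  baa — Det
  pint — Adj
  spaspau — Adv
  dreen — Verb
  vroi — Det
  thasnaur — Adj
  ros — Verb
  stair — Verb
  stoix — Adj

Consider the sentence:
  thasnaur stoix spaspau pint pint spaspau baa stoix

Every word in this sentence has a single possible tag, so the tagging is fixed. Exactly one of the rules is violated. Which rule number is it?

2

Fixed tagging: Adj Adj Adv Adj Adj Adv Det Adj.
Rule check: R1 ok, R2 fails, R3 ok, R4 ok.
Only rule 2 fails.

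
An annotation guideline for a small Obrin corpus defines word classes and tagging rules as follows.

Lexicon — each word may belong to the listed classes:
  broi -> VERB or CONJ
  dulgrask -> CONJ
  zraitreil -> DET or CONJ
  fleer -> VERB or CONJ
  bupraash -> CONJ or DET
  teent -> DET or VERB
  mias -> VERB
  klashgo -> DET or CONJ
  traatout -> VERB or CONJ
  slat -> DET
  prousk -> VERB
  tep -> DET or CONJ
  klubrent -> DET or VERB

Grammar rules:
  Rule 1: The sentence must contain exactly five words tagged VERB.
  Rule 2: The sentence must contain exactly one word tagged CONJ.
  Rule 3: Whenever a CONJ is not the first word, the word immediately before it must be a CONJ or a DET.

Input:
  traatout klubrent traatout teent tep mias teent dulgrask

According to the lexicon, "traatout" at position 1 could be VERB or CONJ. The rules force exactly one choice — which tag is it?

VERB

Candidates per position — 1:traatout {VERB,CONJ}; 2:klubrent {DET,VERB}; 3:traatout {VERB,CONJ}; 4:teent {DET,VERB}; 5:tep {DET,CONJ}; 6:mias {VERB}; 7:teent {DET,VERB}; 8:dulgrask {CONJ}.
Position 1: CONJ is ruled out by rule 2; that leaves VERB.
Position 3: CONJ is ruled out by rule 2; that leaves VERB.
Position 5: CONJ is ruled out by rule 2; that leaves DET.
Position 7: VERB is ruled out by rule 3; that leaves DET.
Position 2: DET is ruled out by rule 1; that leaves VERB.
Position 4: DET is ruled out by rule 1; that leaves VERB.
The only consistent sequence is: VERB VERB VERB VERB DET VERB DET CONJ.
Checking: rule 1 ok; rule 2 ok; rule 3 ok.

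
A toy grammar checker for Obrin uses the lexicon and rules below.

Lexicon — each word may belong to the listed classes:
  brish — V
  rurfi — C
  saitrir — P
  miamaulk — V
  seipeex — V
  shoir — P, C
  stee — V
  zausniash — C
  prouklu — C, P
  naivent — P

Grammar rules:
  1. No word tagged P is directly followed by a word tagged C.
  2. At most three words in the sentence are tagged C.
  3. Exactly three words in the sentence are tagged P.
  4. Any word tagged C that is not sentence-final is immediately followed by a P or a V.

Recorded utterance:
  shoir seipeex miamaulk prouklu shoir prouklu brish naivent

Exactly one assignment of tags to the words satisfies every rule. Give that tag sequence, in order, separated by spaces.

C V V C P P V P

Candidates per position — 1:shoir {P,C}; 2:seipeex {V}; 3:miamaulk {V}; 4:prouklu {C,P}; 5:shoir {P,C}; 6:prouklu {C,P}; 7:brish {V}; 8:naivent {P}.
The remaining ambiguous positions (1, 4, 5, 6) are resolved jointly — only one combination satisfies every rule.
That leaves exactly one tagging: C V V C P P V P.
Rule-by-rule: rule 1 ✓; rule 2 ✓; rule 3 ✓; rule 4 ✓.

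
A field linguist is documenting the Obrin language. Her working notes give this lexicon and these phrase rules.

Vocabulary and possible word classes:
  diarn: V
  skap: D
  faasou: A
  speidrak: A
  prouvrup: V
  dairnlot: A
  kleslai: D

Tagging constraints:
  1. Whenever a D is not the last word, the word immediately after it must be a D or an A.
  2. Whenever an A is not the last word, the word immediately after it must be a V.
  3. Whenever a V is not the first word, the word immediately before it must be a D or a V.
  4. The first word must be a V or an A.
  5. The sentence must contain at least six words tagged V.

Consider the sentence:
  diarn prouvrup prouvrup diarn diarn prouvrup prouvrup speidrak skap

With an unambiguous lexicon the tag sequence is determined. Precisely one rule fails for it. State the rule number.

Fixed tagging: V V V V V V V A D.
Checking each rule: R1 ok, R2 fails, R3 ok, R4 ok, R5 ok.
Only rule 2 fails.

2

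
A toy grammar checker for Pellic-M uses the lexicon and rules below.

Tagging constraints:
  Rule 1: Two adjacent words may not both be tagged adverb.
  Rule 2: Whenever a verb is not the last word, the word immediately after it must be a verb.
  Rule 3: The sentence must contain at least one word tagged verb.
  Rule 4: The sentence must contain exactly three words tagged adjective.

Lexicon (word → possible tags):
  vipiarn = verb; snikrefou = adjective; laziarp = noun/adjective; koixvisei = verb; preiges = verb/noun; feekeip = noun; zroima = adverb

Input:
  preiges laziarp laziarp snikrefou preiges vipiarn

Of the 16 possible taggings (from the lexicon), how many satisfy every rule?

2

Candidates per position — 1:preiges {verb,noun}; 2:laziarp {noun,adjective}; 3:laziarp {noun,adjective}; 4:snikrefou {adjective}; 5:preiges {verb,noun}; 6:vipiarn {verb}.
There are 16 candidate sequences in total.
The sequences that satisfy every rule: noun adjective adjective adjective verb verb; noun adjective adjective adjective noun verb.
Count = 2.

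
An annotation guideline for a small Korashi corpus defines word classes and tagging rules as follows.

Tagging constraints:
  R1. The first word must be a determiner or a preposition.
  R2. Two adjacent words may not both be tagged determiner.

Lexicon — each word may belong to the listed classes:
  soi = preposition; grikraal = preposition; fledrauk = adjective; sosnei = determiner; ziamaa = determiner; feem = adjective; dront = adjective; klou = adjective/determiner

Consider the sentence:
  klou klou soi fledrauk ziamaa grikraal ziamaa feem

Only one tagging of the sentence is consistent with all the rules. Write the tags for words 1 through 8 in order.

Candidates per position — 1:klou {adjective,determiner}; 2:klou {adjective,determiner}; 3:soi {preposition}; 4:fledrauk {adjective}; 5:ziamaa {determiner}; 6:grikraal {preposition}; 7:ziamaa {determiner}; 8:feem {adjective}.
Position 1: tagging it adjective would leave rule 1 unsatisfiable, so it must be determiner.
Position 2: tagging it determiner would leave rule 2 unsatisfiable, so it must be adjective.
The only consistent sequence is: determiner adjective preposition adjective determiner preposition determiner adjective.
Check: rule 1 holds; rule 2 holds.

determiner adjective preposition adjective determiner preposition determiner adjective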